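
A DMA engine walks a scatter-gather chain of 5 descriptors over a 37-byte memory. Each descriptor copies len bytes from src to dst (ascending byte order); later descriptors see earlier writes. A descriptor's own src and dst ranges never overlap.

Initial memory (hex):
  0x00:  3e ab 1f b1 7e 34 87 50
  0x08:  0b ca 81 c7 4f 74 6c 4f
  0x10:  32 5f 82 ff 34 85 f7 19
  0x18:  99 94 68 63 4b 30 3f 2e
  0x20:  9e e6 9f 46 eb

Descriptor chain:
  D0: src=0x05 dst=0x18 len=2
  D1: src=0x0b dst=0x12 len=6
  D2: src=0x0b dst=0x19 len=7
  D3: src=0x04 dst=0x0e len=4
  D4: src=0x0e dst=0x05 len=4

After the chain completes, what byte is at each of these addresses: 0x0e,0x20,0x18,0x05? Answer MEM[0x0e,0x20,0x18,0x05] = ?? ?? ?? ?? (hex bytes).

[0] 0x05->0x18 len=2 : 34 87
[1] 0x0b->0x12 len=6 : c7 4f 74 6c 4f 32
[2] 0x0b->0x19 len=7 : c7 4f 74 6c 4f 32 5f
[3] 0x04->0x0e len=4 : 7e 34 87 50
[4] 0x0e->0x05 len=4 : 7e 34 87 50
query mem[0x0e]=0x7e, mem[0x20]=0x9e, mem[0x18]=0x34, mem[0x05]=0x7e

MEM[0x0e,0x20,0x18,0x05] = 7e 9e 34 7e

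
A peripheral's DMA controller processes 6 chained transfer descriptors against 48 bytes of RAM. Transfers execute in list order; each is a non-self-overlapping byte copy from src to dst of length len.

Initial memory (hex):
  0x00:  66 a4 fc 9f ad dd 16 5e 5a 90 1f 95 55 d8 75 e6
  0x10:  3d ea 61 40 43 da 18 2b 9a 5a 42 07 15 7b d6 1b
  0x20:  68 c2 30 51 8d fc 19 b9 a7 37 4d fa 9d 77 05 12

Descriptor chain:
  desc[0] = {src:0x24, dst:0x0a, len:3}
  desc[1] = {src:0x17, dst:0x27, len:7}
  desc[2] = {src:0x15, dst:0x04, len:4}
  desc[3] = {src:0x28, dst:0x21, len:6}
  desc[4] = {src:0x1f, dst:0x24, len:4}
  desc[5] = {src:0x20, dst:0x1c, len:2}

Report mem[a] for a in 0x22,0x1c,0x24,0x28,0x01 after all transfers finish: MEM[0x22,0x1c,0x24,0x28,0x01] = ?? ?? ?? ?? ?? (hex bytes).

MEM[0x22,0x1c,0x24,0x28,0x01] = 5a 68 1b 9a a4

D0: mem[0x0a..0x0c] <- [8d fc 19]
D1: mem[0x27..0x2d] <- [2b 9a 5a 42 07 15 7b]
D2: mem[0x04..0x07] <- [da 18 2b 9a]
D3: mem[0x21..0x26] <- [9a 5a 42 07 15 7b]
D4: mem[0x24..0x27] <- [1b 68 9a 5a]
D5: mem[0x1c..0x1d] <- [68 9a]
query mem[0x22]=0x5a, mem[0x1c]=0x68, mem[0x24]=0x1b, mem[0x28]=0x9a, mem[0x01]=0xa4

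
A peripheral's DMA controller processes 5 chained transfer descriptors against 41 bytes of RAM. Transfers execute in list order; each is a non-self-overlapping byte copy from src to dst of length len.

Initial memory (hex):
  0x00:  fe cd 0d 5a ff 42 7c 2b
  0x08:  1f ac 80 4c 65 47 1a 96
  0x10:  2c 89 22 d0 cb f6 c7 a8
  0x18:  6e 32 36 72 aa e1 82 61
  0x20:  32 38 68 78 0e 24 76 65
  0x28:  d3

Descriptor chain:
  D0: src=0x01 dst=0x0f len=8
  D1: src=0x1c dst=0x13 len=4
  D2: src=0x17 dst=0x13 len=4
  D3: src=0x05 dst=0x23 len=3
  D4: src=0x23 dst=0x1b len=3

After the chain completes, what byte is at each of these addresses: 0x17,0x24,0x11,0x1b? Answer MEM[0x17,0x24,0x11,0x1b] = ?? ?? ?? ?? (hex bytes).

MEM[0x17,0x24,0x11,0x1b] = a8 7c 5a 42

D0: mem[0x0f..0x16] <- [cd 0d 5a ff 42 7c 2b 1f]
D1: mem[0x13..0x16] <- [aa e1 82 61]
D2: mem[0x13..0x16] <- [a8 6e 32 36]
D3: mem[0x23..0x25] <- [42 7c 2b]
D4: mem[0x1b..0x1d] <- [42 7c 2b]
query mem[0x17]=0xa8, mem[0x24]=0x7c, mem[0x11]=0x5a, mem[0x1b]=0x42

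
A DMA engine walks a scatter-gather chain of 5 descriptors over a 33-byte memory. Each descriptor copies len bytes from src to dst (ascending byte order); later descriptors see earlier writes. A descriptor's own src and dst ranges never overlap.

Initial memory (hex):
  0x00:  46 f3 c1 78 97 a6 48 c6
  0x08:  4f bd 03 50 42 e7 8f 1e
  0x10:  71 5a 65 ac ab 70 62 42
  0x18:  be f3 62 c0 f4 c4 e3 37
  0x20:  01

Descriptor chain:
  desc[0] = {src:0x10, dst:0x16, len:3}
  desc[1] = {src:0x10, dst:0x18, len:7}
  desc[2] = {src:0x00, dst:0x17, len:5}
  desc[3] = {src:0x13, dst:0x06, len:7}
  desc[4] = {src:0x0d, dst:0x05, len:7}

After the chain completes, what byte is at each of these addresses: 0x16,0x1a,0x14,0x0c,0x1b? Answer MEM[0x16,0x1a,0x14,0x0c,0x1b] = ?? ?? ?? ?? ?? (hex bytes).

#0 dst[0x16+3] := {0x71,0x5a,0x65}
#1 dst[0x18+7] := {0x71,0x5a,0x65,0xac,0xab,0x70,0x71}
#2 dst[0x17+5] := {0x46,0xf3,0xc1,0x78,0x97}
#3 dst[0x06+7] := {0xac,0xab,0x70,0x71,0x46,0xf3,0xc1}
#4 dst[0x05+7] := {0xe7,0x8f,0x1e,0x71,0x5a,0x65,0xac}
query mem[0x16]=0x71, mem[0x1a]=0x78, mem[0x14]=0xab, mem[0x0c]=0xc1, mem[0x1b]=0x97

MEM[0x16,0x1a,0x14,0x0c,0x1b] = 71 78 ab c1 97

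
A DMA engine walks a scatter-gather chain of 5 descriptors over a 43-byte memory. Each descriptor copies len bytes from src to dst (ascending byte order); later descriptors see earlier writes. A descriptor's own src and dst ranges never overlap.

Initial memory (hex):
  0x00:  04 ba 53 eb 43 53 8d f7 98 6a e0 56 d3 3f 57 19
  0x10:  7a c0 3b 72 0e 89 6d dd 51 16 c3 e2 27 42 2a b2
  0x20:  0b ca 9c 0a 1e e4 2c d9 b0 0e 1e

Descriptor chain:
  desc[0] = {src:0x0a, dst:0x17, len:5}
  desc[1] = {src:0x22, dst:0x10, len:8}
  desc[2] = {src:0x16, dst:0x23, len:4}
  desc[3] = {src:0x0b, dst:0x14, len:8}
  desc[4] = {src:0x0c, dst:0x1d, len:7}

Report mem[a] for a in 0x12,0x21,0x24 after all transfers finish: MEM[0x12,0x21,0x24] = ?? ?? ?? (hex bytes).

  after D0: wrote 5B at 0x17 = e056d33f57
  after D1: wrote 8B at 0x10 = 9c0a1ee42cd9b00e
  after D2: wrote 4B at 0x23 = b00e56d3
  after D3: wrote 8B at 0x14 = 56d33f57199c0a1e
  after D4: wrote 7B at 0x1d = d33f57199c0a1e
query mem[0x12]=0x1e, mem[0x21]=0x9c, mem[0x24]=0x0e

MEM[0x12,0x21,0x24] = 1e 9c 0e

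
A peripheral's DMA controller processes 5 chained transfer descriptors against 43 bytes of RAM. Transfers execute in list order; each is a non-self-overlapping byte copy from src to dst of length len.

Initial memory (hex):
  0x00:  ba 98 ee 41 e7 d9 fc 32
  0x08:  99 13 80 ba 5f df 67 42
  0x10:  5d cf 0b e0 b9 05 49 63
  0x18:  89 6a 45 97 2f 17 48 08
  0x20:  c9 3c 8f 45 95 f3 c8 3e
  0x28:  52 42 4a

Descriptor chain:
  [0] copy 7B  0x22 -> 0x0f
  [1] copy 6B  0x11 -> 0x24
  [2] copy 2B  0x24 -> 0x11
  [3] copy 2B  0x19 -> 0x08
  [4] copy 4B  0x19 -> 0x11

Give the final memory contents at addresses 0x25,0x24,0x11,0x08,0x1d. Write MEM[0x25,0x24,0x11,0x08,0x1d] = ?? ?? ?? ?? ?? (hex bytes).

D0: mem[0x0f..0x15] <- [8f 45 95 f3 c8 3e 52]
D1: mem[0x24..0x29] <- [95 f3 c8 3e 52 49]
D2: mem[0x11..0x12] <- [95 f3]
D3: mem[0x08..0x09] <- [6a 45]
D4: mem[0x11..0x14] <- [6a 45 97 2f]
query mem[0x25]=0xf3, mem[0x24]=0x95, mem[0x11]=0x6a, mem[0x08]=0x6a, mem[0x1d]=0x17

MEM[0x25,0x24,0x11,0x08,0x1d] = f3 95 6a 6a 17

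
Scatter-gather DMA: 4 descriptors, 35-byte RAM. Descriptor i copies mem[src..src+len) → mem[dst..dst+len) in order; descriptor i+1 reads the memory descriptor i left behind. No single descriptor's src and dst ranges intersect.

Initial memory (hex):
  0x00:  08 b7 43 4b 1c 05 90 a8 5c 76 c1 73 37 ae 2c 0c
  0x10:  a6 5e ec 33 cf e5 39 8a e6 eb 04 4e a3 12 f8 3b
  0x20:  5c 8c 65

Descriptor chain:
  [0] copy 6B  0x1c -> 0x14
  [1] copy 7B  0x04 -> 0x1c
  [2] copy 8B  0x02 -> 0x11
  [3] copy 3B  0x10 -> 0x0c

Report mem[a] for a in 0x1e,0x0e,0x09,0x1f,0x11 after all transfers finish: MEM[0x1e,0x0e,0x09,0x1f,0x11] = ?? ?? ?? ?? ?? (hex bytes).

#0 dst[0x14+6] := {0xa3,0x12,0xf8,0x3b,0x5c,0x8c}
#1 dst[0x1c+7] := {0x1c,0x05,0x90,0xa8,0x5c,0x76,0xc1}
#2 dst[0x11+8] := {0x43,0x4b,0x1c,0x05,0x90,0xa8,0x5c,0x76}
#3 dst[0x0c+3] := {0xa6,0x43,0x4b}
query mem[0x1e]=0x90, mem[0x0e]=0x4b, mem[0x09]=0x76, mem[0x1f]=0xa8, mem[0x11]=0x43

MEM[0x1e,0x0e,0x09,0x1f,0x11] = 90 4b 76 a8 43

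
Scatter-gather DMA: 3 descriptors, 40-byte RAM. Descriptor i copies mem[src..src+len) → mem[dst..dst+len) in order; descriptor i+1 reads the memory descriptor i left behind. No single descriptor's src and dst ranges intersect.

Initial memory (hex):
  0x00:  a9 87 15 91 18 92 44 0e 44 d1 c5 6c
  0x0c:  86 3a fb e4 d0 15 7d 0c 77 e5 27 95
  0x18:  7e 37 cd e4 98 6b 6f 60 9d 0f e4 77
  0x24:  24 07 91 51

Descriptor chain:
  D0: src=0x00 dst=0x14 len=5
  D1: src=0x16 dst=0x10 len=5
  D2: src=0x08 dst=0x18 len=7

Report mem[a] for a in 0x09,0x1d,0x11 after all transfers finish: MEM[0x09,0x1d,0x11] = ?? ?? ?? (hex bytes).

MEM[0x09,0x1d,0x11] = d1 3a 91

#0 dst[0x14+5] := {0xa9,0x87,0x15,0x91,0x18}
#1 dst[0x10+5] := {0x15,0x91,0x18,0x37,0xcd}
#2 dst[0x18+7] := {0x44,0xd1,0xc5,0x6c,0x86,0x3a,0xfb}
query mem[0x09]=0xd1, mem[0x1d]=0x3a, mem[0x11]=0x91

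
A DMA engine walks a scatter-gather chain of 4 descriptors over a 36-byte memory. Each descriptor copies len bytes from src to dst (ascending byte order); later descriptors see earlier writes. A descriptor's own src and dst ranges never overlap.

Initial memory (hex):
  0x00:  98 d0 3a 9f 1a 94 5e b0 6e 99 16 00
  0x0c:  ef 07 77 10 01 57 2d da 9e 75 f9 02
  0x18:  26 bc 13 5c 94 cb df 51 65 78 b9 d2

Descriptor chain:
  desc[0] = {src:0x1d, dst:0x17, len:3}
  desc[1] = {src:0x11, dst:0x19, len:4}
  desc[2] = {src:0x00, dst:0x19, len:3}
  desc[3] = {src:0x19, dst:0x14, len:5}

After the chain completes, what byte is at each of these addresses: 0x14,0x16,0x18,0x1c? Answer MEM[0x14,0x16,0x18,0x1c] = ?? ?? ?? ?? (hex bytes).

[0] 0x1d->0x17 len=3 : cb df 51
[1] 0x11->0x19 len=4 : 57 2d da 9e
[2] 0x00->0x19 len=3 : 98 d0 3a
[3] 0x19->0x14 len=5 : 98 d0 3a 9e cb
query mem[0x14]=0x98, mem[0x16]=0x3a, mem[0x18]=0xcb, mem[0x1c]=0x9e

MEM[0x14,0x16,0x18,0x1c] = 98 3a cb 9e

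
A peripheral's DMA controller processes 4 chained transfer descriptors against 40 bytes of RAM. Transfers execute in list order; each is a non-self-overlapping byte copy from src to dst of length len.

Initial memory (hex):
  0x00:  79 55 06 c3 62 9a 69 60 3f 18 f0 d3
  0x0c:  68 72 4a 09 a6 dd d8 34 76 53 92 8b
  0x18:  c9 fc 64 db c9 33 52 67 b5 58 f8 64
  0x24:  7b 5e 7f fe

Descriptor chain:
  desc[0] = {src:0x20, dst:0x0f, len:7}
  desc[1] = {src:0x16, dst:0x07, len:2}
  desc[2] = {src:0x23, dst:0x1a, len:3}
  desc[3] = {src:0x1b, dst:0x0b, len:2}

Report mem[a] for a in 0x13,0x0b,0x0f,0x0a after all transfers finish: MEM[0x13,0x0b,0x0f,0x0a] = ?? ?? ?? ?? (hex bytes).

MEM[0x13,0x0b,0x0f,0x0a] = 7b 7b b5 f0

#0 dst[0x0f+7] := {0xb5,0x58,0xf8,0x64,0x7b,0x5e,0x7f}
#1 dst[0x07+2] := {0x92,0x8b}
#2 dst[0x1a+3] := {0x64,0x7b,0x5e}
#3 dst[0x0b+2] := {0x7b,0x5e}
query mem[0x13]=0x7b, mem[0x0b]=0x7b, mem[0x0f]=0xb5, mem[0x0a]=0xf0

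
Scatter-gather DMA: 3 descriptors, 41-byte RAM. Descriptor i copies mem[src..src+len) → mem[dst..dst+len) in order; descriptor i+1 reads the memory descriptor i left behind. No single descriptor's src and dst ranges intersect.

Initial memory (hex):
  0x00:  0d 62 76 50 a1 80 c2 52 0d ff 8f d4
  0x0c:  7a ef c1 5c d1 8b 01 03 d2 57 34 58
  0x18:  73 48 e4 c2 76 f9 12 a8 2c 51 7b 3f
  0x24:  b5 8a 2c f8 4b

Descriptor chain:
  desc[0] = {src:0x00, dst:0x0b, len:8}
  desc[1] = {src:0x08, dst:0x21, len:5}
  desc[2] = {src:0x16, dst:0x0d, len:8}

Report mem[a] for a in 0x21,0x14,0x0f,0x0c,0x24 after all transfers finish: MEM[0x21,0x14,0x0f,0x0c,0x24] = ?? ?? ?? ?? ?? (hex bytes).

#0 dst[0x0b+8] := {0x0d,0x62,0x76,0x50,0xa1,0x80,0xc2,0x52}
#1 dst[0x21+5] := {0x0d,0xff,0x8f,0x0d,0x62}
#2 dst[0x0d+8] := {0x34,0x58,0x73,0x48,0xe4,0xc2,0x76,0xf9}
query mem[0x21]=0x0d, mem[0x14]=0xf9, mem[0x0f]=0x73, mem[0x0c]=0x62, mem[0x24]=0x0d

MEM[0x21,0x14,0x0f,0x0c,0x24] = 0d f9 73 62 0d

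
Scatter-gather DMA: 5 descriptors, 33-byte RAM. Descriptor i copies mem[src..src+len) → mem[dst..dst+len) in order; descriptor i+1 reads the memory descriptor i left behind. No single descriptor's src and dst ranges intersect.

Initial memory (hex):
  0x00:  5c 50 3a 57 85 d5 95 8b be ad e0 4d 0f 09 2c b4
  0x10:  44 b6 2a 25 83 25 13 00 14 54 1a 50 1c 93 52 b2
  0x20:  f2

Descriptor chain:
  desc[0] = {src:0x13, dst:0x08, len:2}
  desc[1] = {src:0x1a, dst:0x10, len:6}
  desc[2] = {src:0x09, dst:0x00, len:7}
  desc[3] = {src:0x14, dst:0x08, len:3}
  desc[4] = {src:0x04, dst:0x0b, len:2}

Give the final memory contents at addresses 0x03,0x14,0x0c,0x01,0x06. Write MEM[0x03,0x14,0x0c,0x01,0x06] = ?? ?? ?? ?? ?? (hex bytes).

MEM[0x03,0x14,0x0c,0x01,0x06] = 0f 52 2c e0 b4

  after D0: wrote 2B at 0x08 = 2583
  after D1: wrote 6B at 0x10 = 1a501c9352b2
  after D2: wrote 7B at 0x00 = 83e04d0f092cb4
  after D3: wrote 3B at 0x08 = 52b213
  after D4: wrote 2B at 0x0b = 092c
query mem[0x03]=0x0f, mem[0x14]=0x52, mem[0x0c]=0x2c, mem[0x01]=0xe0, mem[0x06]=0xb4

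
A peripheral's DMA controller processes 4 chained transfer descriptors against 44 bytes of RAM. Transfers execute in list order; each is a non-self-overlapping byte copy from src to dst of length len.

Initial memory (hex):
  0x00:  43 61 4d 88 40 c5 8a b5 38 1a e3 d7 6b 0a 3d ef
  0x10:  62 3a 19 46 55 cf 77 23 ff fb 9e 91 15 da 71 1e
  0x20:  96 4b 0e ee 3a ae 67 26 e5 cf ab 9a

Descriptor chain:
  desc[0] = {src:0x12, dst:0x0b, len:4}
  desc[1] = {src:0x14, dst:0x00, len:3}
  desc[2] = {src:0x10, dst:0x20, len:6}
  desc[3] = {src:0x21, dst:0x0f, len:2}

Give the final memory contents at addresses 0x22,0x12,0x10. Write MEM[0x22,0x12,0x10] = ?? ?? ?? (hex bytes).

MEM[0x22,0x12,0x10] = 19 19 19

D0: mem[0x0b..0x0e] <- [19 46 55 cf]
D1: mem[0x00..0x02] <- [55 cf 77]
D2: mem[0x20..0x25] <- [62 3a 19 46 55 cf]
D3: mem[0x0f..0x10] <- [3a 19]
query mem[0x22]=0x19, mem[0x12]=0x19, mem[0x10]=0x19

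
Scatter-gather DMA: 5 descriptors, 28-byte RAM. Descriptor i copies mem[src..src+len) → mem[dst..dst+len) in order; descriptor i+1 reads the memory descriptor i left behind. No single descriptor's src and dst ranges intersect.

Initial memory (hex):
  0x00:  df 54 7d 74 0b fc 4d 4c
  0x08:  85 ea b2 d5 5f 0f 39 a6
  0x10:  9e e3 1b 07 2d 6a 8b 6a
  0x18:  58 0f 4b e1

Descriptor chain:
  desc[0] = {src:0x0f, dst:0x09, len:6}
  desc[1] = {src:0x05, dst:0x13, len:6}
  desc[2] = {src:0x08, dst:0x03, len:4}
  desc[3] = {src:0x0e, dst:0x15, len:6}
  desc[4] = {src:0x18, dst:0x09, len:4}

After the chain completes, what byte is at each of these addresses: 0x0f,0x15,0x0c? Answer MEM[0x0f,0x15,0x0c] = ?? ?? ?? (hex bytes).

#0 dst[0x09+6] := {0xa6,0x9e,0xe3,0x1b,0x07,0x2d}
#1 dst[0x13+6] := {0xfc,0x4d,0x4c,0x85,0xa6,0x9e}
#2 dst[0x03+4] := {0x85,0xa6,0x9e,0xe3}
#3 dst[0x15+6] := {0x2d,0xa6,0x9e,0xe3,0x1b,0xfc}
#4 dst[0x09+4] := {0xe3,0x1b,0xfc,0xe1}
query mem[0x0f]=0xa6, mem[0x15]=0x2d, mem[0x0c]=0xe1

MEM[0x0f,0x15,0x0c] = a6 2d e1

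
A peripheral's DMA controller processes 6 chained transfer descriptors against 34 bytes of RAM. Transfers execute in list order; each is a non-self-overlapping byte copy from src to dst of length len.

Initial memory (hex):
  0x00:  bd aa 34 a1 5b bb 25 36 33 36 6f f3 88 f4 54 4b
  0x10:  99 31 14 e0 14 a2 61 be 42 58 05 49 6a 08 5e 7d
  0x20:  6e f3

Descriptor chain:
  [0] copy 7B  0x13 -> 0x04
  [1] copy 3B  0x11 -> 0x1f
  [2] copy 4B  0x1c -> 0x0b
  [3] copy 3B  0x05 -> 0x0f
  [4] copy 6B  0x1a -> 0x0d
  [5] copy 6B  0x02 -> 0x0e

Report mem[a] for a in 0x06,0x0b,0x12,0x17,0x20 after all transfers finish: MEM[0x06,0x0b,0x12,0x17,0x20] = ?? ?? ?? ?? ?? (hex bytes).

  after D0: wrote 7B at 0x04 = e014a261be4258
  after D1: wrote 3B at 0x1f = 3114e0
  after D2: wrote 4B at 0x0b = 6a085e31
  after D3: wrote 3B at 0x0f = 14a261
  after D4: wrote 6B at 0x0d = 05496a085e31
  after D5: wrote 6B at 0x0e = 34a1e014a261
query mem[0x06]=0xa2, mem[0x0b]=0x6a, mem[0x12]=0xa2, mem[0x17]=0xbe, mem[0x20]=0x14

MEM[0x06,0x0b,0x12,0x17,0x20] = a2 6a a2 be 14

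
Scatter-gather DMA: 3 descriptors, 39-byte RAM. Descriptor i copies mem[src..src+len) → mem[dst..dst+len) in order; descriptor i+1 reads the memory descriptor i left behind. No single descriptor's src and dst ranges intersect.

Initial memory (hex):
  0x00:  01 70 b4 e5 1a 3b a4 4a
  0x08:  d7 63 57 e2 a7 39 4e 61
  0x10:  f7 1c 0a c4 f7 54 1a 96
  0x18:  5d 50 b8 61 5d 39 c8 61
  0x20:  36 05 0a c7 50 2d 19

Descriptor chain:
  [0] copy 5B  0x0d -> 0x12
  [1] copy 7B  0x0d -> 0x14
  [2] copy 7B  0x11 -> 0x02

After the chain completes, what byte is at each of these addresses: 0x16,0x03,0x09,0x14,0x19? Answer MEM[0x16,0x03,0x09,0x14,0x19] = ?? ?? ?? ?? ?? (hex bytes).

MEM[0x16,0x03,0x09,0x14,0x19] = 61 39 63 39 39

#0 dst[0x12+5] := {0x39,0x4e,0x61,0xf7,0x1c}
#1 dst[0x14+7] := {0x39,0x4e,0x61,0xf7,0x1c,0x39,0x4e}
#2 dst[0x02+7] := {0x1c,0x39,0x4e,0x39,0x4e,0x61,0xf7}
query mem[0x16]=0x61, mem[0x03]=0x39, mem[0x09]=0x63, mem[0x14]=0x39, mem[0x19]=0x39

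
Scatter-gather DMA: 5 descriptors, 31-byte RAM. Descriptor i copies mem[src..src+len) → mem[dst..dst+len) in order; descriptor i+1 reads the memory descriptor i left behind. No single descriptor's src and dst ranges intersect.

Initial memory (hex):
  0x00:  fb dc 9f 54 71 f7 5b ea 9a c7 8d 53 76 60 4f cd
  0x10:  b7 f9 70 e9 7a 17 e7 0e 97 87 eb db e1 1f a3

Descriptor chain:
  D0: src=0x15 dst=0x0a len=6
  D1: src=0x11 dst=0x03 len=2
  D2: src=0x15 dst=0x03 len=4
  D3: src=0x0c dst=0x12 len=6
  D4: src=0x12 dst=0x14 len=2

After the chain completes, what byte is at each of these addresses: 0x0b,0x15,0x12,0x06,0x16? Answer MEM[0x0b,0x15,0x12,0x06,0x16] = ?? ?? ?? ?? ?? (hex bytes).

#0 dst[0x0a+6] := {0x17,0xe7,0x0e,0x97,0x87,0xeb}
#1 dst[0x03+2] := {0xf9,0x70}
#2 dst[0x03+4] := {0x17,0xe7,0x0e,0x97}
#3 dst[0x12+6] := {0x0e,0x97,0x87,0xeb,0xb7,0xf9}
#4 dst[0x14+2] := {0x0e,0x97}
query mem[0x0b]=0xe7, mem[0x15]=0x97, mem[0x12]=0x0e, mem[0x06]=0x97, mem[0x16]=0xb7

MEM[0x0b,0x15,0x12,0x06,0x16] = e7 97 0e 97 b7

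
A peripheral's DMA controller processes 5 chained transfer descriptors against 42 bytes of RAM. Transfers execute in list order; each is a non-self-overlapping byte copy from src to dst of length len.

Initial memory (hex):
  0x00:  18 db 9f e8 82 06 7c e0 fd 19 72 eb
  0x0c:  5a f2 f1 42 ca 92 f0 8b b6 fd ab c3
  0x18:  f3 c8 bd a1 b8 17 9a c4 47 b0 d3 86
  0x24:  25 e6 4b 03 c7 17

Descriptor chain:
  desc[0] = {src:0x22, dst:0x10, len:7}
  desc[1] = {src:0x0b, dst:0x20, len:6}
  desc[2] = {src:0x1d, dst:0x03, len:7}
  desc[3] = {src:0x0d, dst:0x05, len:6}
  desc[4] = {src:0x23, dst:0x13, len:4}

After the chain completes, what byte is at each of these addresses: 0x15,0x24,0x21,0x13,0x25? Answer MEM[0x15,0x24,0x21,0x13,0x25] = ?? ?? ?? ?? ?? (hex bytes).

  after D0: wrote 7B at 0x10 = d38625e64b03c7
  after D1: wrote 6B at 0x20 = eb5af2f142d3
  after D2: wrote 7B at 0x03 = 179ac4eb5af2f1
  after D3: wrote 6B at 0x05 = f2f142d38625
  after D4: wrote 4B at 0x13 = f142d34b
query mem[0x15]=0xd3, mem[0x24]=0x42, mem[0x21]=0x5a, mem[0x13]=0xf1, mem[0x25]=0xd3

MEM[0x15,0x24,0x21,0x13,0x25] = d3 42 5a f1 d3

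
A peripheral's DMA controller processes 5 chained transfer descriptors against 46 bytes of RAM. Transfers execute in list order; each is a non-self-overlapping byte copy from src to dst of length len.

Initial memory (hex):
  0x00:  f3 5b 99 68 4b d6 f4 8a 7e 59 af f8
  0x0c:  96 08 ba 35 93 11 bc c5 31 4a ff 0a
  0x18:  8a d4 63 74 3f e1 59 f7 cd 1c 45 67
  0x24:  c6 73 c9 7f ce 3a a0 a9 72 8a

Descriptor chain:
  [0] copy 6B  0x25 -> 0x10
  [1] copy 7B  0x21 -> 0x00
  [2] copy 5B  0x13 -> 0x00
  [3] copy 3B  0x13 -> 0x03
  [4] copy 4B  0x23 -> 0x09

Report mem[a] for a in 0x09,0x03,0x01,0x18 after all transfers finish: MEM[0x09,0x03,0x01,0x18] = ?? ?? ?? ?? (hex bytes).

MEM[0x09,0x03,0x01,0x18] = 67 ce 3a 8a

D0: mem[0x10..0x15] <- [73 c9 7f ce 3a a0]
D1: mem[0x00..0x06] <- [1c 45 67 c6 73 c9 7f]
D2: mem[0x00..0x04] <- [ce 3a a0 ff 0a]
D3: mem[0x03..0x05] <- [ce 3a a0]
D4: mem[0x09..0x0c] <- [67 c6 73 c9]
query mem[0x09]=0x67, mem[0x03]=0xce, mem[0x01]=0x3a, mem[0x18]=0x8a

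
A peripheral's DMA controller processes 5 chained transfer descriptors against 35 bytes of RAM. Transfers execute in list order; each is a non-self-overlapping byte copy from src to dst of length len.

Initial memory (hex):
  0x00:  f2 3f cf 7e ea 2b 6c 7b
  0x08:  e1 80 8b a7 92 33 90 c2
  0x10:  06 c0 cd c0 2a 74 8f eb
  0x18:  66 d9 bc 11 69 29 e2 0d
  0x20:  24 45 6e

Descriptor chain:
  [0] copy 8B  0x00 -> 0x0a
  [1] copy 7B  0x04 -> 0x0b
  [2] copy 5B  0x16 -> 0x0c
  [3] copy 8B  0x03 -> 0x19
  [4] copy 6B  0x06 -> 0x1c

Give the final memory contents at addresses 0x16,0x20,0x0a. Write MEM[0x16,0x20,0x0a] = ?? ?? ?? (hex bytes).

[0] 0x00->0x0a len=8 : f2 3f cf 7e ea 2b 6c 7b
[1] 0x04->0x0b len=7 : ea 2b 6c 7b e1 80 f2
[2] 0x16->0x0c len=5 : 8f eb 66 d9 bc
[3] 0x03->0x19 len=8 : 7e ea 2b 6c 7b e1 80 f2
[4] 0x06->0x1c len=6 : 6c 7b e1 80 f2 ea
query mem[0x16]=0x8f, mem[0x20]=0xf2, mem[0x0a]=0xf2

MEM[0x16,0x20,0x0a] = 8f f2 f2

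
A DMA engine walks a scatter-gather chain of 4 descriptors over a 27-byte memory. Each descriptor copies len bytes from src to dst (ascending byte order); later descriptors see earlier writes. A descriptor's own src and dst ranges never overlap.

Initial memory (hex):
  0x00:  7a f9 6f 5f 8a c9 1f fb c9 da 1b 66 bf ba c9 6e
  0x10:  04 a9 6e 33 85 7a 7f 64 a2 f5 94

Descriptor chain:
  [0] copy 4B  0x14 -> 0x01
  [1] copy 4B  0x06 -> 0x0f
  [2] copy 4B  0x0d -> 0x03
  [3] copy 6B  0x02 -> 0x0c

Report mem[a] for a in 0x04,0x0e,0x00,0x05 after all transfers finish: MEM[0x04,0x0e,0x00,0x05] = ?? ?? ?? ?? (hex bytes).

[0] 0x14->0x01 len=4 : 85 7a 7f 64
[1] 0x06->0x0f len=4 : 1f fb c9 da
[2] 0x0d->0x03 len=4 : ba c9 1f fb
[3] 0x02->0x0c len=6 : 7a ba c9 1f fb fb
query mem[0x04]=0xc9, mem[0x0e]=0xc9, mem[0x00]=0x7a, mem[0x05]=0x1f

MEM[0x04,0x0e,0x00,0x05] = c9 c9 7a 1f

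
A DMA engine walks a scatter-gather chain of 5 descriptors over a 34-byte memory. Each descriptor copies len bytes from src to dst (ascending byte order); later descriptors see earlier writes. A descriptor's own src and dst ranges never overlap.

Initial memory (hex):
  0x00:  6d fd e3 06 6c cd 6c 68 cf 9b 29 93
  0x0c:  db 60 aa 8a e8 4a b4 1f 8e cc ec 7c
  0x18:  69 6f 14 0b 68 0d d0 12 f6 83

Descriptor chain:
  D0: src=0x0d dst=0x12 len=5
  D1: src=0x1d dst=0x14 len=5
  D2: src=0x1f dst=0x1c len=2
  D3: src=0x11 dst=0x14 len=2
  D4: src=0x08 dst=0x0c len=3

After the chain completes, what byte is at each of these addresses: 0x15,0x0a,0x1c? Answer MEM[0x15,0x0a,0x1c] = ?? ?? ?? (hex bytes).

MEM[0x15,0x0a,0x1c] = 60 29 12

#0 dst[0x12+5] := {0x60,0xaa,0x8a,0xe8,0x4a}
#1 dst[0x14+5] := {0x0d,0xd0,0x12,0xf6,0x83}
#2 dst[0x1c+2] := {0x12,0xf6}
#3 dst[0x14+2] := {0x4a,0x60}
#4 dst[0x0c+3] := {0xcf,0x9b,0x29}
query mem[0x15]=0x60, mem[0x0a]=0x29, mem[0x1c]=0x12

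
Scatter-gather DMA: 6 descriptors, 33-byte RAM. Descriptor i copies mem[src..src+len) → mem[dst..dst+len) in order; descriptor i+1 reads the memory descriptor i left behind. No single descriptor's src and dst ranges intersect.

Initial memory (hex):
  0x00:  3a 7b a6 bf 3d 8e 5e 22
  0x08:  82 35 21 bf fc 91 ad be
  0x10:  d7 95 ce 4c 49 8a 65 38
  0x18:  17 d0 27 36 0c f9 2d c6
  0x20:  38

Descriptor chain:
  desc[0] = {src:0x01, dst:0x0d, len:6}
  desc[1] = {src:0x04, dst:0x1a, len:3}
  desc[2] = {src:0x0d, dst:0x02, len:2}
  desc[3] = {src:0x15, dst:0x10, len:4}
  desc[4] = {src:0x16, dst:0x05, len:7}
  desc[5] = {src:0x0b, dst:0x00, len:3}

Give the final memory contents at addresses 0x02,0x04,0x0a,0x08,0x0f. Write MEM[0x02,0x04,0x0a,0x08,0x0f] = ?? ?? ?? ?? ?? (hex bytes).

MEM[0x02,0x04,0x0a,0x08,0x0f] = 7b 3d 8e d0 bf

#0 dst[0x0d+6] := {0x7b,0xa6,0xbf,0x3d,0x8e,0x5e}
#1 dst[0x1a+3] := {0x3d,0x8e,0x5e}
#2 dst[0x02+2] := {0x7b,0xa6}
#3 dst[0x10+4] := {0x8a,0x65,0x38,0x17}
#4 dst[0x05+7] := {0x65,0x38,0x17,0xd0,0x3d,0x8e,0x5e}
#5 dst[0x00+3] := {0x5e,0xfc,0x7b}
query mem[0x02]=0x7b, mem[0x04]=0x3d, mem[0x0a]=0x8e, mem[0x08]=0xd0, mem[0x0f]=0xbf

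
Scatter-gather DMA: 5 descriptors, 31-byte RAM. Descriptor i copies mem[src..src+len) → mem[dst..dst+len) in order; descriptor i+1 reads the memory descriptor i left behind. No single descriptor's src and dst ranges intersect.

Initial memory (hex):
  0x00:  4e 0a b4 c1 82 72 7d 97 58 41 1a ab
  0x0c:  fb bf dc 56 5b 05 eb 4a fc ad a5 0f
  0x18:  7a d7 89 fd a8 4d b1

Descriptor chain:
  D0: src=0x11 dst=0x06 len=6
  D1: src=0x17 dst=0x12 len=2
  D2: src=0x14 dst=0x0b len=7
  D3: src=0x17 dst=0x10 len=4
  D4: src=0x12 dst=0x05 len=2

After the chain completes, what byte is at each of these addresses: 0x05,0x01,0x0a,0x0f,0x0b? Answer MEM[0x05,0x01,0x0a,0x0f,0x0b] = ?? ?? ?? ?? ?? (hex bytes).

MEM[0x05,0x01,0x0a,0x0f,0x0b] = d7 0a ad 7a fc

D0: mem[0x06..0x0b] <- [05 eb 4a fc ad a5]
D1: mem[0x12..0x13] <- [0f 7a]
D2: mem[0x0b..0x11] <- [fc ad a5 0f 7a d7 89]
D3: mem[0x10..0x13] <- [0f 7a d7 89]
D4: mem[0x05..0x06] <- [d7 89]
query mem[0x05]=0xd7, mem[0x01]=0x0a, mem[0x0a]=0xad, mem[0x0f]=0x7a, mem[0x0b]=0xfc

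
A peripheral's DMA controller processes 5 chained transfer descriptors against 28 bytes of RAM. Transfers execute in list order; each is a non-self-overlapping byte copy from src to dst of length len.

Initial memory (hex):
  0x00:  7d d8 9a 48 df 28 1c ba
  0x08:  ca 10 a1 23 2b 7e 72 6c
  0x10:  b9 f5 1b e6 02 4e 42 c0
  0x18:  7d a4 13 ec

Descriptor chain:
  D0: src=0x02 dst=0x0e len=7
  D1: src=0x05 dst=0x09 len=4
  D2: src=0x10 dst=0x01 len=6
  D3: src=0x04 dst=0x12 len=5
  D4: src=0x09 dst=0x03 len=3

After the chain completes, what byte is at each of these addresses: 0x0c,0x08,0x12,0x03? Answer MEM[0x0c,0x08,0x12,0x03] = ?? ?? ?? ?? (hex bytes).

D0: mem[0x0e..0x14] <- [9a 48 df 28 1c ba ca]
D1: mem[0x09..0x0c] <- [28 1c ba ca]
D2: mem[0x01..0x06] <- [df 28 1c ba ca 4e]
D3: mem[0x12..0x16] <- [ba ca 4e ba ca]
D4: mem[0x03..0x05] <- [28 1c ba]
query mem[0x0c]=0xca, mem[0x08]=0xca, mem[0x12]=0xba, mem[0x03]=0x28

MEM[0x0c,0x08,0x12,0x03] = ca ca ba 28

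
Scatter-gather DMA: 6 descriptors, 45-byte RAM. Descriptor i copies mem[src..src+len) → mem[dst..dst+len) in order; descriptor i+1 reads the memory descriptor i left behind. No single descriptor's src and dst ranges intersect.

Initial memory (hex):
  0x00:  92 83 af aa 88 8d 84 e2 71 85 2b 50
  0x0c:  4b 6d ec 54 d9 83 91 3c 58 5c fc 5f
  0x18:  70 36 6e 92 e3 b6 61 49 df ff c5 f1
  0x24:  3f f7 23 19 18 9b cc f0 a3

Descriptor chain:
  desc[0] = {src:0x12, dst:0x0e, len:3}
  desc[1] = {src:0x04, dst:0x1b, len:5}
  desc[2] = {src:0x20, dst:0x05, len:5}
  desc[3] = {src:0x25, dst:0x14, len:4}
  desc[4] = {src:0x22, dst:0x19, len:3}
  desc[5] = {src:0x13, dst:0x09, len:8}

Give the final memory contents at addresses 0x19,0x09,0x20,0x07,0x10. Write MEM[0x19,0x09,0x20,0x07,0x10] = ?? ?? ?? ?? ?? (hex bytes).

  after D0: wrote 3B at 0x0e = 913c58
  after D1: wrote 5B at 0x1b = 888d84e271
  after D2: wrote 5B at 0x05 = dfffc5f13f
  after D3: wrote 4B at 0x14 = f7231918
  after D4: wrote 3B at 0x19 = c5f13f
  after D5: wrote 8B at 0x09 = 3cf723191870c5f1
query mem[0x19]=0xc5, mem[0x09]=0x3c, mem[0x20]=0xdf, mem[0x07]=0xc5, mem[0x10]=0xf1

MEM[0x19,0x09,0x20,0x07,0x10] = c5 3c df c5 f1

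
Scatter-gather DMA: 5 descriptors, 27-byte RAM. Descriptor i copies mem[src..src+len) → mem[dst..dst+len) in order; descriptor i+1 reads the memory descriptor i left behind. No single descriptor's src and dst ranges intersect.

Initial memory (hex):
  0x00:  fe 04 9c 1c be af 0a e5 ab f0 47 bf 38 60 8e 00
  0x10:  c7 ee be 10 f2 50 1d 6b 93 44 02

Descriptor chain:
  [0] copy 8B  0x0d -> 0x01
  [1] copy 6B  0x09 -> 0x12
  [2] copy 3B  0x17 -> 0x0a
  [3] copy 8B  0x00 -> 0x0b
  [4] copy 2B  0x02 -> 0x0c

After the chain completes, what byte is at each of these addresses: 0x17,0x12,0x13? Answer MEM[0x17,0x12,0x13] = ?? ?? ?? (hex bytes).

D0: mem[0x01..0x08] <- [60 8e 00 c7 ee be 10 f2]
D1: mem[0x12..0x17] <- [f0 47 bf 38 60 8e]
D2: mem[0x0a..0x0c] <- [8e 93 44]
D3: mem[0x0b..0x12] <- [fe 60 8e 00 c7 ee be 10]
D4: mem[0x0c..0x0d] <- [8e 00]
query mem[0x17]=0x8e, mem[0x12]=0x10, mem[0x13]=0x47

MEM[0x17,0x12,0x13] = 8e 10 47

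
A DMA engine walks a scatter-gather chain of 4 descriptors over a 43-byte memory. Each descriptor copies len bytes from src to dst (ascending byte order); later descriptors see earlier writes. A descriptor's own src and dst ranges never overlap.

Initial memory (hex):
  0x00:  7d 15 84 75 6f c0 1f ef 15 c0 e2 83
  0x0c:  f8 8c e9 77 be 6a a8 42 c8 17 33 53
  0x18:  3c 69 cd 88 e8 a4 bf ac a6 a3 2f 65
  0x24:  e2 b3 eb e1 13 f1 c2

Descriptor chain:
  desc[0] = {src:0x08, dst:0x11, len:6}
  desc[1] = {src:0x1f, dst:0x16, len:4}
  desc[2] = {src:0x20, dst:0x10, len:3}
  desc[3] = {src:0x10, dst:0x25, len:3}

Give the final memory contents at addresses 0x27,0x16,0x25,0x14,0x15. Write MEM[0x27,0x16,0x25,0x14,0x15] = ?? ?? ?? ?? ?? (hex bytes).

D0: mem[0x11..0x16] <- [15 c0 e2 83 f8 8c]
D1: mem[0x16..0x19] <- [ac a6 a3 2f]
D2: mem[0x10..0x12] <- [a6 a3 2f]
D3: mem[0x25..0x27] <- [a6 a3 2f]
query mem[0x27]=0x2f, mem[0x16]=0xac, mem[0x25]=0xa6, mem[0x14]=0x83, mem[0x15]=0xf8

MEM[0x27,0x16,0x25,0x14,0x15] = 2f ac a6 83 f8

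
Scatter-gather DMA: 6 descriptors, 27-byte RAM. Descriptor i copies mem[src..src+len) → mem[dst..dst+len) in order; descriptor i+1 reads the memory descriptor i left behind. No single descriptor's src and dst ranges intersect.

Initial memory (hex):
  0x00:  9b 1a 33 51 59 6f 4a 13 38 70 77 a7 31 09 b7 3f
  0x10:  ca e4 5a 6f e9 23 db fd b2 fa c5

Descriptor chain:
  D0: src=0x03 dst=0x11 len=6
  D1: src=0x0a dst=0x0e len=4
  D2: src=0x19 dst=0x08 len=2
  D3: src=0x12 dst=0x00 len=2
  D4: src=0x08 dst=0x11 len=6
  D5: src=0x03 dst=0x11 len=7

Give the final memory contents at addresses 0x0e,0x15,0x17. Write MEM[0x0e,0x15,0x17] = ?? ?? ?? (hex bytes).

MEM[0x0e,0x15,0x17] = 77 13 c5

#0 dst[0x11+6] := {0x51,0x59,0x6f,0x4a,0x13,0x38}
#1 dst[0x0e+4] := {0x77,0xa7,0x31,0x09}
#2 dst[0x08+2] := {0xfa,0xc5}
#3 dst[0x00+2] := {0x59,0x6f}
#4 dst[0x11+6] := {0xfa,0xc5,0x77,0xa7,0x31,0x09}
#5 dst[0x11+7] := {0x51,0x59,0x6f,0x4a,0x13,0xfa,0xc5}
query mem[0x0e]=0x77, mem[0x15]=0x13, mem[0x17]=0xc5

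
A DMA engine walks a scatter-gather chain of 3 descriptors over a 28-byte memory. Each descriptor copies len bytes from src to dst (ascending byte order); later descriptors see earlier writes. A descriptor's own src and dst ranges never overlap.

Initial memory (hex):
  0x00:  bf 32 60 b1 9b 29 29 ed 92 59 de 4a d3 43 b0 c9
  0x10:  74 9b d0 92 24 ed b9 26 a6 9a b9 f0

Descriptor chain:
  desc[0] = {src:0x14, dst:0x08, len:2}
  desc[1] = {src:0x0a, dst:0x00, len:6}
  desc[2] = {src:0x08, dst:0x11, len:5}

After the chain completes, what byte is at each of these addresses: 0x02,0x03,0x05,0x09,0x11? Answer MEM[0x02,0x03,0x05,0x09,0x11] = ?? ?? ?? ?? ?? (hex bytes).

MEM[0x02,0x03,0x05,0x09,0x11] = d3 43 c9 ed 24

  after D0: wrote 2B at 0x08 = 24ed
  after D1: wrote 6B at 0x00 = de4ad343b0c9
  after D2: wrote 5B at 0x11 = 24edde4ad3
query mem[0x02]=0xd3, mem[0x03]=0x43, mem[0x05]=0xc9, mem[0x09]=0xed, mem[0x11]=0x24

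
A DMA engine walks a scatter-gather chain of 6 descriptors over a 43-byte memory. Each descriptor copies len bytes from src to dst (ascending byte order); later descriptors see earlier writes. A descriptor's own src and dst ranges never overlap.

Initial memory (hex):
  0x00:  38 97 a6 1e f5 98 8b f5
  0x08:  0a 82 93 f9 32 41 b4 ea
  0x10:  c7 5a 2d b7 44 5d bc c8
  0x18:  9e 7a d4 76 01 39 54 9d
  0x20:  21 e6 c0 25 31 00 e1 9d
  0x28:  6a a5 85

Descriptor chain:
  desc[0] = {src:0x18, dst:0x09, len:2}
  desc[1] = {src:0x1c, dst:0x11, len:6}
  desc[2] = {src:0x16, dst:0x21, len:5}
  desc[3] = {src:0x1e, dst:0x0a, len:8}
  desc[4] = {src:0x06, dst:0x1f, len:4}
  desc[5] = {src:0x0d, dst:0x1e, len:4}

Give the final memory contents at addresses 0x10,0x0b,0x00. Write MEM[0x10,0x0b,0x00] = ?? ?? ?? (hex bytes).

[0] 0x18->0x09 len=2 : 9e 7a
[1] 0x1c->0x11 len=6 : 01 39 54 9d 21 e6
[2] 0x16->0x21 len=5 : e6 c8 9e 7a d4
[3] 0x1e->0x0a len=8 : 54 9d 21 e6 c8 9e 7a d4
[4] 0x06->0x1f len=4 : 8b f5 0a 9e
[5] 0x0d->0x1e len=4 : e6 c8 9e 7a
query mem[0x10]=0x7a, mem[0x0b]=0x9d, mem[0x00]=0x38

MEM[0x10,0x0b,0x00] = 7a 9d 38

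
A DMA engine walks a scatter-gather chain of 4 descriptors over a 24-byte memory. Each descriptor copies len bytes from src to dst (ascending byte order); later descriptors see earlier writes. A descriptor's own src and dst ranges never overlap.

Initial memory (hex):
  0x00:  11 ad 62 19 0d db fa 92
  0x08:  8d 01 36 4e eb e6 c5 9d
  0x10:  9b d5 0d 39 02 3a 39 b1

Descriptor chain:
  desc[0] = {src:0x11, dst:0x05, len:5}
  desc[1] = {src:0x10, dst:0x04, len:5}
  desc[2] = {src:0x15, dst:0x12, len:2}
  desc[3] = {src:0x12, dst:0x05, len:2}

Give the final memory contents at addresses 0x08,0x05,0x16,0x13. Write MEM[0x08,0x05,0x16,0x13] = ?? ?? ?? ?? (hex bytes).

MEM[0x08,0x05,0x16,0x13] = 02 3a 39 39

[0] 0x11->0x05 len=5 : d5 0d 39 02 3a
[1] 0x10->0x04 len=5 : 9b d5 0d 39 02
[2] 0x15->0x12 len=2 : 3a 39
[3] 0x12->0x05 len=2 : 3a 39
query mem[0x08]=0x02, mem[0x05]=0x3a, mem[0x16]=0x39, mem[0x13]=0x39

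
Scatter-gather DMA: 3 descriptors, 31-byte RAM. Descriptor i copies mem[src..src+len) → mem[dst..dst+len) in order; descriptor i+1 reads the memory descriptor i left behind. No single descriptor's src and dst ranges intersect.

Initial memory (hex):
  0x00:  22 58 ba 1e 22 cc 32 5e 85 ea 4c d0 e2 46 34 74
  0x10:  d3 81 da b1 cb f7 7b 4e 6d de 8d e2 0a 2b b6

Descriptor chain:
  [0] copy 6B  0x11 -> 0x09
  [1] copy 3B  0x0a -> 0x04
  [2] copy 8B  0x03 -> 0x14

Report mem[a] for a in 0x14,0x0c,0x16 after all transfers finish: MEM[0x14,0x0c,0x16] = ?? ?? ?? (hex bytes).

MEM[0x14,0x0c,0x16] = 1e cb b1

#0 dst[0x09+6] := {0x81,0xda,0xb1,0xcb,0xf7,0x7b}
#1 dst[0x04+3] := {0xda,0xb1,0xcb}
#2 dst[0x14+8] := {0x1e,0xda,0xb1,0xcb,0x5e,0x85,0x81,0xda}
query mem[0x14]=0x1e, mem[0x0c]=0xcb, mem[0x16]=0xb1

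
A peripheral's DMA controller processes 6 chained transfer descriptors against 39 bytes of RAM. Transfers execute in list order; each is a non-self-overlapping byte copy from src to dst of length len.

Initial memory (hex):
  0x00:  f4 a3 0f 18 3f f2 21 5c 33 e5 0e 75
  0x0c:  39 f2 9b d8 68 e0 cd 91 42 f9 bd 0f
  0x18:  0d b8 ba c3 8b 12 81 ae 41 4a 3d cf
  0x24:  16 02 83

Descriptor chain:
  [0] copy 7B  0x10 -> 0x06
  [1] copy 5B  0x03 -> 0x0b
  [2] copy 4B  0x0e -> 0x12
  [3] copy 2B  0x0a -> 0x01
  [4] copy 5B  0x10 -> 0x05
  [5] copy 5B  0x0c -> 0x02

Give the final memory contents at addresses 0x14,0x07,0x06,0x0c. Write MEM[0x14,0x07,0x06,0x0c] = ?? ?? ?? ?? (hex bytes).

[0] 0x10->0x06 len=7 : 68 e0 cd 91 42 f9 bd
[1] 0x03->0x0b len=5 : 18 3f f2 68 e0
[2] 0x0e->0x12 len=4 : 68 e0 68 e0
[3] 0x0a->0x01 len=2 : 42 18
[4] 0x10->0x05 len=5 : 68 e0 68 e0 68
[5] 0x0c->0x02 len=5 : 3f f2 68 e0 68
query mem[0x14]=0x68, mem[0x07]=0x68, mem[0x06]=0x68, mem[0x0c]=0x3f

MEM[0x14,0x07,0x06,0x0c] = 68 68 68 3f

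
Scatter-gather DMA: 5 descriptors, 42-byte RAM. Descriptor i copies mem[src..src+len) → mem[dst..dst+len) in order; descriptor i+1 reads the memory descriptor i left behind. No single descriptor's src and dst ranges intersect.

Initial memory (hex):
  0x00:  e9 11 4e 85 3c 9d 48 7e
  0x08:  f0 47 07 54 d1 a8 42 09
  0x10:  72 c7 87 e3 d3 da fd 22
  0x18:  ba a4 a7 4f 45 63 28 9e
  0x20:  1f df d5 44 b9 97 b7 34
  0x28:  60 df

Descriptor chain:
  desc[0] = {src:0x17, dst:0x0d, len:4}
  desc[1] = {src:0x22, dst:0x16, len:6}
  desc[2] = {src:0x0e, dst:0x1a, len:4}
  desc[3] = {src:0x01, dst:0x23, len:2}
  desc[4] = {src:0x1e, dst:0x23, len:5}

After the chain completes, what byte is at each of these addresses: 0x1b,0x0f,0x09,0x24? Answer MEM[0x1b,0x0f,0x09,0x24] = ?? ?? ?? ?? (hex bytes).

D0: mem[0x0d..0x10] <- [22 ba a4 a7]
D1: mem[0x16..0x1b] <- [d5 44 b9 97 b7 34]
D2: mem[0x1a..0x1d] <- [ba a4 a7 c7]
D3: mem[0x23..0x24] <- [11 4e]
D4: mem[0x23..0x27] <- [28 9e 1f df d5]
query mem[0x1b]=0xa4, mem[0x0f]=0xa4, mem[0x09]=0x47, mem[0x24]=0x9e

MEM[0x1b,0x0f,0x09,0x24] = a4 a4 47 9e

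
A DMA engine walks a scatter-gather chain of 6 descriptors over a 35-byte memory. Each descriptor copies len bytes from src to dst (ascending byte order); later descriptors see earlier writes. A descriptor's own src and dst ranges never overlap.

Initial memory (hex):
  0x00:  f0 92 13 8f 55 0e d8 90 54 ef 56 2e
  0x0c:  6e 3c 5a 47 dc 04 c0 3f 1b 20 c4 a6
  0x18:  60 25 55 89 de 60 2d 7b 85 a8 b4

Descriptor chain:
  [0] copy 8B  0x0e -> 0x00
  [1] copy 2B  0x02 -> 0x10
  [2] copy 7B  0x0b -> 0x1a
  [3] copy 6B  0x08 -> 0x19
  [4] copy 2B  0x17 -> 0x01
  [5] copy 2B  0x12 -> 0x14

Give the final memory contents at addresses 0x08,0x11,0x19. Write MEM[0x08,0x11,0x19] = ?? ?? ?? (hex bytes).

MEM[0x08,0x11,0x19] = 54 04 54

[0] 0x0e->0x00 len=8 : 5a 47 dc 04 c0 3f 1b 20
[1] 0x02->0x10 len=2 : dc 04
[2] 0x0b->0x1a len=7 : 2e 6e 3c 5a 47 dc 04
[3] 0x08->0x19 len=6 : 54 ef 56 2e 6e 3c
[4] 0x17->0x01 len=2 : a6 60
[5] 0x12->0x14 len=2 : c0 3f
query mem[0x08]=0x54, mem[0x11]=0x04, mem[0x19]=0x54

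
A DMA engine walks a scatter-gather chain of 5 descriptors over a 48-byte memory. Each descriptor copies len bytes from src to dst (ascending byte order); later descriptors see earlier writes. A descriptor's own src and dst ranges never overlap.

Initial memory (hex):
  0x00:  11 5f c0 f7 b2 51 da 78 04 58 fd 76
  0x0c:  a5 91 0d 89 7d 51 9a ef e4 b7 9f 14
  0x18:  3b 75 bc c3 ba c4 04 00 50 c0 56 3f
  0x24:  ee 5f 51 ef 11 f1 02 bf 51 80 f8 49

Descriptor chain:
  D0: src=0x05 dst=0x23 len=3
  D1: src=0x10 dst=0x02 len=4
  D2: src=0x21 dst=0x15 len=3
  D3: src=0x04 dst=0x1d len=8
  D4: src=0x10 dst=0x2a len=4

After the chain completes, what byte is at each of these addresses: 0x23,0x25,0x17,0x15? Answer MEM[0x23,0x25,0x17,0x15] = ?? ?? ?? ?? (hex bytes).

  after D0: wrote 3B at 0x23 = 51da78
  after D1: wrote 4B at 0x02 = 7d519aef
  after D2: wrote 3B at 0x15 = c05651
  after D3: wrote 8B at 0x1d = 9aefda780458fd76
  after D4: wrote 4B at 0x2a = 7d519aef
query mem[0x23]=0xfd, mem[0x25]=0x78, mem[0x17]=0x51, mem[0x15]=0xc0

MEM[0x23,0x25,0x17,0x15] = fd 78 51 c0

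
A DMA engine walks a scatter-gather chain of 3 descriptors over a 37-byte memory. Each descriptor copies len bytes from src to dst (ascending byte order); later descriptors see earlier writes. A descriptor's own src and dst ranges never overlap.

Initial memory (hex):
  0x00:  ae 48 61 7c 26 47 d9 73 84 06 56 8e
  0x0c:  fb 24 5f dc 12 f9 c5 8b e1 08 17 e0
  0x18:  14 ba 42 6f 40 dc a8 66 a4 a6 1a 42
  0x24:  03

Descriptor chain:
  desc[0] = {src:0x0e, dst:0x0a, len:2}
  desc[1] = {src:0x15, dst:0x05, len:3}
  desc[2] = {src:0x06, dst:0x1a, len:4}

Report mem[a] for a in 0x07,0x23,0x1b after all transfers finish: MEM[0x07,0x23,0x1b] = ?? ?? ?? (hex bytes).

MEM[0x07,0x23,0x1b] = e0 42 e0

[0] 0x0e->0x0a len=2 : 5f dc
[1] 0x15->0x05 len=3 : 08 17 e0
[2] 0x06->0x1a len=4 : 17 e0 84 06
query mem[0x07]=0xe0, mem[0x23]=0x42, mem[0x1b]=0xe0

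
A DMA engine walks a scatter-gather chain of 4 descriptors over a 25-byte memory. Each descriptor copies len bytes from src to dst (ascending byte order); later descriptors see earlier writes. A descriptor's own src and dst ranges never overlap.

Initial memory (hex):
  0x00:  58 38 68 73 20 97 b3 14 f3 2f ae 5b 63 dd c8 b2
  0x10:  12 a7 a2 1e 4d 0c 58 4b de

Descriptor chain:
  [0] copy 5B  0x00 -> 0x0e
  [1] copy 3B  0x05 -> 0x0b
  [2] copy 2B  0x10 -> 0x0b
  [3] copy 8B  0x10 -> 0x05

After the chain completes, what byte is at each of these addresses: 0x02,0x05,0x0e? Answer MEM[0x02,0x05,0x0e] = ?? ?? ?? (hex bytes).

MEM[0x02,0x05,0x0e] = 68 68 58

#0 dst[0x0e+5] := {0x58,0x38,0x68,0x73,0x20}
#1 dst[0x0b+3] := {0x97,0xb3,0x14}
#2 dst[0x0b+2] := {0x68,0x73}
#3 dst[0x05+8] := {0x68,0x73,0x20,0x1e,0x4d,0x0c,0x58,0x4b}
query mem[0x02]=0x68, mem[0x05]=0x68, mem[0x0e]=0x58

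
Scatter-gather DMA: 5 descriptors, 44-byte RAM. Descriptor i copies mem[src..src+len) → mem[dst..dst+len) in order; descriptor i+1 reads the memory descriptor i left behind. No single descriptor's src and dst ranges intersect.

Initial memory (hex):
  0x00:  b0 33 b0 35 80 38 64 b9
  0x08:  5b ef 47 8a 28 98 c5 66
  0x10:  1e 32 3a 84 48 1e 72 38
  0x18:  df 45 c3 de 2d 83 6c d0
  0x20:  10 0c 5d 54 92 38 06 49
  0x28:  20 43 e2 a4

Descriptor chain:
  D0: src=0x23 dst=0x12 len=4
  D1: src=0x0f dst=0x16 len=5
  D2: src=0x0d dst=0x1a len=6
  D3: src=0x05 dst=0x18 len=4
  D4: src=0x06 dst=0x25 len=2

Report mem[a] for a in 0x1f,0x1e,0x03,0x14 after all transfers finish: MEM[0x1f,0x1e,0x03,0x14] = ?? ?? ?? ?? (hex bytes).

MEM[0x1f,0x1e,0x03,0x14] = 54 32 35 38

D0: mem[0x12..0x15] <- [54 92 38 06]
D1: mem[0x16..0x1a] <- [66 1e 32 54 92]
D2: mem[0x1a..0x1f] <- [98 c5 66 1e 32 54]
D3: mem[0x18..0x1b] <- [38 64 b9 5b]
D4: mem[0x25..0x26] <- [64 b9]
query mem[0x1f]=0x54, mem[0x1e]=0x32, mem[0x03]=0x35, mem[0x14]=0x38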